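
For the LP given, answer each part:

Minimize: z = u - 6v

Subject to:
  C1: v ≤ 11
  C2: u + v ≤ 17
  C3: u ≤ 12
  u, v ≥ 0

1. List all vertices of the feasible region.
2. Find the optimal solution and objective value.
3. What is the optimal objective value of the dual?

1. (0, 0), (12, 0), (12, 5), (6, 11), (0, 11)
2. u = 0, v = 11, z = -66
3. -66 (by strong duality, equal to the primal optimum)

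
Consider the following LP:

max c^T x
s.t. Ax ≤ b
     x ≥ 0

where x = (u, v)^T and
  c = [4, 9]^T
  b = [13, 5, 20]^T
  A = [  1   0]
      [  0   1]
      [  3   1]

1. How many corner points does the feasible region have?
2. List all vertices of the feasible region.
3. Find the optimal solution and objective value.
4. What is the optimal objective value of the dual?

1. 4
2. (0, 0), (6.667, 0), (5, 5), (0, 5)
3. u = 5, v = 5, z = 65
4. 65 (by strong duality, equal to the primal optimum)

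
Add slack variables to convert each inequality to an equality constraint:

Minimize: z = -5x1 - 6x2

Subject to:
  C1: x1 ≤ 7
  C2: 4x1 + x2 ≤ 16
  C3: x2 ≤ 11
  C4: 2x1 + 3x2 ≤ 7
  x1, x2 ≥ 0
min z = -5x1 - 6x2

s.t.
  x1 + s1 = 7
  4x1 + x2 + s2 = 16
  x2 + s3 = 11
  2x1 + 3x2 + s4 = 7
  x1, x2, s1, s2, s3, s4 ≥ 0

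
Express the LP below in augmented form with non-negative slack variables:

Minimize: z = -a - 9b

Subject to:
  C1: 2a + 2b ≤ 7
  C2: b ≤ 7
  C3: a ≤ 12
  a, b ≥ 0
min z = -a - 9b

s.t.
  2a + 2b + s1 = 7
  b + s2 = 7
  a + s3 = 12
  a, b, s1, s2, s3 ≥ 0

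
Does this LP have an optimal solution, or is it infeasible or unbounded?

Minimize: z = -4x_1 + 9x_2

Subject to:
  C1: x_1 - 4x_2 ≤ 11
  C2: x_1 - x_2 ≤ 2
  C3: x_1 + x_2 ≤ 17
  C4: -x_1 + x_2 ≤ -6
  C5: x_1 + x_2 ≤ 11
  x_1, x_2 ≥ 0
C2 requires x_1 - x_2 ≤ 2, while C4 (-x_1 + x_2 ≤ -6) is equivalent to x_1 - x_2 ≥ 6. Together they would need 6 ≤ x_1 - x_2 ≤ 2, which is impossible since 6 > 2. No point satisfies all constraints.

Infeasible — the constraint set is empty.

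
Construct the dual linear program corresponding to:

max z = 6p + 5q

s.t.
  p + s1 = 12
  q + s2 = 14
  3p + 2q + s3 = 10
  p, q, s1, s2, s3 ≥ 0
Minimize: z = 12y1 + 14y2 + 10y3

Subject to:
  C1: -y1 - 3y3 ≤ -6
  C2: -y2 - 2y3 ≤ -5
  y1, y2, y3 ≥ 0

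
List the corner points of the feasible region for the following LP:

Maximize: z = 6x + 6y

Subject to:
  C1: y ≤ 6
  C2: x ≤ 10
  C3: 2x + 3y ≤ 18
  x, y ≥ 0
Each vertex is the intersection of two constraint boundaries that also satisfies all remaining constraints:
  x = 0 and y = 0 → (0, 0)
  2x + 3y = 18 and y = 0 → (9, 0)
  y = 6 and 2x + 3y = 18 → (0, 6)

Vertices: (0, 0), (9, 0), (0, 6)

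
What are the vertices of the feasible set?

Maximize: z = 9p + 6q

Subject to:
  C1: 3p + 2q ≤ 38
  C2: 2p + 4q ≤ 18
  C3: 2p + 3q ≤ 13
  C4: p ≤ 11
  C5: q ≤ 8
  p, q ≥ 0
Each vertex is the intersection of two constraint boundaries that also satisfies all remaining constraints:
  p = 0 and q = 0 → (0, 0)
  2p + 3q = 13 and q = 0 → (6.5, 0)
  2p + 3q = 13 and p = 0 → (0, 4.333)

Vertices: (0, 0), (6.5, 0), (0, 4.333)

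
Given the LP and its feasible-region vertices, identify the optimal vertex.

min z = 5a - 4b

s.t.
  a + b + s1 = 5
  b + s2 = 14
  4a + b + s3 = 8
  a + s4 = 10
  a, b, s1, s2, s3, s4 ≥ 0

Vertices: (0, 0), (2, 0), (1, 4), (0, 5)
(0, 5) with z = -20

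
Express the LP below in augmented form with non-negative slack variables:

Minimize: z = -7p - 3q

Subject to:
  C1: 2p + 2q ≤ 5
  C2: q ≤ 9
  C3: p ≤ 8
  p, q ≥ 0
min z = -7p - 3q

s.t.
  2p + 2q + s1 = 5
  q + s2 = 9
  p + s3 = 8
  p, q, s1, s2, s3 ≥ 0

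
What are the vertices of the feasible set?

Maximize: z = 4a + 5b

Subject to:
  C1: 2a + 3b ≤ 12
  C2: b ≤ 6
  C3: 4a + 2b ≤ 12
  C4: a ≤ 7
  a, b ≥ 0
Each vertex is the intersection of two constraint boundaries that also satisfies all remaining constraints:
  a = 0 and b = 0 → (0, 0)
  4a + 2b = 12 and b = 0 → (3, 0)
  2a + 3b = 12 and 4a + 2b = 12 → (1.5, 3)
  2a + 3b = 12 and a = 0 → (0, 4)

Vertices: (0, 0), (3, 0), (1.5, 3), (0, 4)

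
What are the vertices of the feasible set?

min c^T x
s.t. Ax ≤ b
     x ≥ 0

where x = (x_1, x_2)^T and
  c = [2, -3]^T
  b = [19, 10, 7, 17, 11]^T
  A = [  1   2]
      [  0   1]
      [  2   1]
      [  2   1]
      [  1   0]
Each vertex is the intersection of two constraint boundaries that also satisfies all remaining constraints:
  x_1 = 0 and x_2 = 0 → (0, 0)
  2x_1 + x_2 = 7 and x_2 = 0 → (3.5, 0)
  2x_1 + x_2 = 7 and x_1 = 0 → (0, 7)

Vertices: (0, 0), (3.5, 0), (0, 7)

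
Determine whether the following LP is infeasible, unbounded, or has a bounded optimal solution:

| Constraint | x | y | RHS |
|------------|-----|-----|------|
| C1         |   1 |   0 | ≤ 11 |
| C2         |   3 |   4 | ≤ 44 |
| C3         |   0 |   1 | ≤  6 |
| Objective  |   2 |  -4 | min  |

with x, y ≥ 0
The point (0, 6) satisfies every constraint, so the LP is feasible; the constraints give x ≤ 11 and y ≤ 6, which with x, y ≥ 0 keep the feasible region inside a bounded box. A feasible, bounded LP attains a finite optimum at a vertex.

Evaluating z = 2x - 4y at each vertex:
  (0, 0): z = 0
  (11, 0): z = 22
  (11, 2.75): z = 11
  (6.667, 6): z = -10.67
  (0, 6): z = -24

Bounded optimum: z* = -24 at (0, 6).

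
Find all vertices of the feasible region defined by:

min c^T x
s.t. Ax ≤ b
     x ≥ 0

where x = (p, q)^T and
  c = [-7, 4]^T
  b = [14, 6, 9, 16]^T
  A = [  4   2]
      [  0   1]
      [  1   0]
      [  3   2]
Each vertex is the intersection of two constraint boundaries that also satisfies all remaining constraints:
  p = 0 and q = 0 → (0, 0)
  4p + 2q = 14 and q = 0 → (3.5, 0)
  4p + 2q = 14 and q = 6 → (0.5, 6)
  q = 6 and p = 0 → (0, 6)

Vertices: (0, 0), (3.5, 0), (0.5, 6), (0, 6)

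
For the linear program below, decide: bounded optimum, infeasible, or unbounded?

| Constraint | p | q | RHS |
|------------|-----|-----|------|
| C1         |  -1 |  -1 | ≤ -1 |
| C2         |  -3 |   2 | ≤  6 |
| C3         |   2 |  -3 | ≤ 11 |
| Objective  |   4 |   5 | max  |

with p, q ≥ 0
Feasible point: (0, 1) satisfies every constraint, so the LP is feasible.
Direction d = (1, 1): for each constraint row a, a·d ≤ 0 —
  (-1)(1) + (-1)(1) = -2 ≤ 0
  (-3)(1) + (2)(1) = -1 ≤ 0
  (2)(1) + (-3)(1) = -1 ≤ 0
and d ≥ 0, so (0, 1) + t·d stays feasible for every t ≥ 0. Along this ray z = 4p + 5q changes by 9 per unit t, so z → +∞.

The LP is unbounded; z can be made arbitrarily large.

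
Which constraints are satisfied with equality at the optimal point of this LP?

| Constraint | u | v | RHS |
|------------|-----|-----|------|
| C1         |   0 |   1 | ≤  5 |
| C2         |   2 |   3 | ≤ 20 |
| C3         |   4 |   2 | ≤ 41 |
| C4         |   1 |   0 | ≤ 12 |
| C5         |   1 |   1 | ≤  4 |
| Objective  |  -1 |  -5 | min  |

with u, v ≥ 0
Optimal: u = 0, v = 4
Binding: C5, u ≥ 0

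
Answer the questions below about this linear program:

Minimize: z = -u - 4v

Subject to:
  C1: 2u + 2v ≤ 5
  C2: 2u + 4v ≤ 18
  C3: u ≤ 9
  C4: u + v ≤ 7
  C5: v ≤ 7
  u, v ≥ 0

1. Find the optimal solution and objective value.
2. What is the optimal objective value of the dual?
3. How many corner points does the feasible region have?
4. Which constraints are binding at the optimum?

1. u = 0, v = 2.5, z = -10
2. -10 (by strong duality, equal to the primal optimum)
3. 3
4. C1, u ≥ 0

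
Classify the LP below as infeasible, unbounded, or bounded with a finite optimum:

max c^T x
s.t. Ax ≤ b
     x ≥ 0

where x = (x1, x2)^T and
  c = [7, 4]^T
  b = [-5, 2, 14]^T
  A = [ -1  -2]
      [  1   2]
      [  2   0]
One constraint requires x1 + 2x2 ≤ 2, while the constraint -x1 - 2x2 ≤ -5 is equivalent to x1 + 2x2 ≥ 5. Together they would need 5 ≤ x1 + 2x2 ≤ 2, which is impossible since 5 > 2. No point satisfies all constraints.

Infeasible: no point satisfies all constraints simultaneously.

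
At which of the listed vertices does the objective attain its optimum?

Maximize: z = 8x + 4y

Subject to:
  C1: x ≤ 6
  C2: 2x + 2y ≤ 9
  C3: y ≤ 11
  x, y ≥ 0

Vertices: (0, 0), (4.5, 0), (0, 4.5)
(4.5, 0) with z = 36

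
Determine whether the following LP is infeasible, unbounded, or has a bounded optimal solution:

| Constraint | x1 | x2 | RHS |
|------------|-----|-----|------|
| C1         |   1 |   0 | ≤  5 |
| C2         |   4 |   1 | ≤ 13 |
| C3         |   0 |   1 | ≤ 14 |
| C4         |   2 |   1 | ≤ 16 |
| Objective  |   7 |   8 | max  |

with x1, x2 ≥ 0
The point (0, 13) satisfies every constraint, so the LP is feasible; the constraints give x1 ≤ 5 and x2 ≤ 14, which with x1, x2 ≥ 0 keep the feasible region inside a bounded box. A feasible, bounded LP attains a finite optimum at a vertex.

Bounded optimum: z* = 104 at (0, 13).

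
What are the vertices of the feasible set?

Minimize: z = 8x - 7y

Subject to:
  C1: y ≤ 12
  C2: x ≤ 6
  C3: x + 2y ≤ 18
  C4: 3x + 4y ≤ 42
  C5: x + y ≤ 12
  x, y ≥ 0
Each vertex is the intersection of two constraint boundaries that also satisfies all remaining constraints:
  x = 0 and y = 0 → (0, 0)
  x = 6 and y = 0 → (6, 0)
  x = 6 and x + 2y = 18 → (6, 6)
  x + 2y = 18 and x = 0 → (0, 9)

Vertices: (0, 0), (6, 0), (6, 6), (0, 9)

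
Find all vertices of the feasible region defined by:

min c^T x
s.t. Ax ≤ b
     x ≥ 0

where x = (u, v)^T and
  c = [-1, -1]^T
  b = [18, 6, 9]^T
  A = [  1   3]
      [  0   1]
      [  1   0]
Each vertex is the intersection of two constraint boundaries that also satisfies all remaining constraints:
  u = 0 and v = 0 → (0, 0)
  u = 9 and v = 0 → (9, 0)
  u + 3v = 18 and u = 9 → (9, 3)
  u + 3v = 18 and v = 6 → (0, 6)

Vertices: (0, 0), (9, 0), (9, 3), (0, 6)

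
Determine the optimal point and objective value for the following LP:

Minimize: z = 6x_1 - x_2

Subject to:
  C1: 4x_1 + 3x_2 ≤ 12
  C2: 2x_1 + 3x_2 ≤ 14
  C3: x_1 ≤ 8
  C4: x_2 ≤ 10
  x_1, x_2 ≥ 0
x_1 = 0, x_2 = 4, z = -4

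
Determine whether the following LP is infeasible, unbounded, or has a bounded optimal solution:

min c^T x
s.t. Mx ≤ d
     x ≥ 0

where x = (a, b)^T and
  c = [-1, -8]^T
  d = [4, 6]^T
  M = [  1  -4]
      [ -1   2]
Feasible point: (0, 0) satisfies every constraint, so the LP is feasible.
Direction d = (4, 1): for each constraint row a, a·d ≤ 0 —
  (1)(4) + (-4)(1) = 0 ≤ 0
  (-1)(4) + (2)(1) = -2 ≤ 0
and d ≥ 0, so (0, 0) + t·d stays feasible for every t ≥ 0. Along this ray z = -a - 8b changes by -12 per unit t, so z → −∞.

Unbounded: there is a feasible ray along which z → −∞.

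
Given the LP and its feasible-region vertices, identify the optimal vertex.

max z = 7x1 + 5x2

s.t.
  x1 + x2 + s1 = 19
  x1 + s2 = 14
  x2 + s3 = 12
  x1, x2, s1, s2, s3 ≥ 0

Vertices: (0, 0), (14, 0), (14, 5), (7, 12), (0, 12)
(14, 5) with z = 123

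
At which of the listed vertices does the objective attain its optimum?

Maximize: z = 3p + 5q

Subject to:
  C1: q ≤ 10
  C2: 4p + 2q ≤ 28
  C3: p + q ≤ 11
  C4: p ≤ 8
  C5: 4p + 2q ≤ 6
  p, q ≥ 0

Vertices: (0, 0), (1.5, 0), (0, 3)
Evaluating z = 3p + 5q at each vertex:
  (0, 0): z = 0
  (1.5, 0): z = 4.5
  (0, 3): z = 15

The largest value is z = 15, attained at (0, 3).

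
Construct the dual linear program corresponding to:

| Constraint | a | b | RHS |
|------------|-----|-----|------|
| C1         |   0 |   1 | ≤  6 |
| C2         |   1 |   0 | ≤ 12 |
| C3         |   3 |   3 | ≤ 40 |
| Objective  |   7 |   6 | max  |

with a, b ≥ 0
Minimize: z = 6y1 + 12y2 + 40y3

Subject to:
  C1: -y2 - 3y3 ≤ -7
  C2: -y1 - 3y3 ≤ -6
  y1, y2, y3 ≥ 0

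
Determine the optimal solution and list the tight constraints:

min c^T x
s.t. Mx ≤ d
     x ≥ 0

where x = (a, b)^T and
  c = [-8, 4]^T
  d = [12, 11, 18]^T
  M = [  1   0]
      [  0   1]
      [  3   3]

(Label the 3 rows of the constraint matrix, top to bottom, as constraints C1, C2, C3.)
Optimal: a = 6, b = 0
Slack at optimum:
  C1: slack = 6
  C2: slack = 11
  C3: slack = 0 (binding)
  a ≥ 0: a = 6
  b ≥ 0: b = 0 (binding)
Binding constraints: C3, b ≥ 0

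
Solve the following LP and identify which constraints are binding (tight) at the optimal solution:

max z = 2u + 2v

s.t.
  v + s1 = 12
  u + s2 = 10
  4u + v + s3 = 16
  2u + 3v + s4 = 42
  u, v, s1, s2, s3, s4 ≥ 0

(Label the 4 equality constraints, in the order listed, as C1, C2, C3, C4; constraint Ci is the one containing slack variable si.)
Optimal: u = 1, v = 12
Slack at optimum:
  C1: slack = 0 (binding)
  C2: slack = 9
  C3: slack = 0 (binding)
  C4: slack = 4
  u ≥ 0: u = 1
  v ≥ 0: v = 12
Binding constraints: C1, C3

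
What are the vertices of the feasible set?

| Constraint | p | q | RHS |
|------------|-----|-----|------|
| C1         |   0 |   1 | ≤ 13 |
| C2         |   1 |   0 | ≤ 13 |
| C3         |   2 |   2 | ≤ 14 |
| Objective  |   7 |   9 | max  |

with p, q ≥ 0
Each vertex is the intersection of two constraint boundaries that also satisfies all remaining constraints:
  p = 0 and q = 0 → (0, 0)
  2p + 2q = 14 and q = 0 → (7, 0)
  2p + 2q = 14 and p = 0 → (0, 7)

Vertices: (0, 0), (7, 0), (0, 7)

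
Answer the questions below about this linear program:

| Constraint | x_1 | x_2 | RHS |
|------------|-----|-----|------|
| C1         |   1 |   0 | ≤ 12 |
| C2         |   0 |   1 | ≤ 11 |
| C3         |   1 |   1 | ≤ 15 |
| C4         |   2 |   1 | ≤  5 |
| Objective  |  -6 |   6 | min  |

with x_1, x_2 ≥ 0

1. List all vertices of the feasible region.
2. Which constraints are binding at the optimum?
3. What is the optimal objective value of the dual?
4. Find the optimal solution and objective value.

1. (0, 0), (2.5, 0), (0, 5)
2. C4, x_2 ≥ 0
3. -15 (by strong duality, equal to the primal optimum)
4. x_1 = 2.5, x_2 = 0, z = -15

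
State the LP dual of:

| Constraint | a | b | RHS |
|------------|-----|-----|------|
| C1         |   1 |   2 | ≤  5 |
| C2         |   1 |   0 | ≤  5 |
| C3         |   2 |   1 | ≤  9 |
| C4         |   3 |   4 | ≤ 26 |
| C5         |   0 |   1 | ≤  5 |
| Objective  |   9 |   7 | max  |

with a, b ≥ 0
Minimize: z = 5y1 + 5y2 + 9y3 + 26y4 + 5y5

Subject to:
  C1: -y1 - y2 - 2y3 - 3y4 ≤ -9
  C2: -2y1 - y3 - 4y4 - y5 ≤ -7
  y1, y2, y3, y4, y5 ≥ 0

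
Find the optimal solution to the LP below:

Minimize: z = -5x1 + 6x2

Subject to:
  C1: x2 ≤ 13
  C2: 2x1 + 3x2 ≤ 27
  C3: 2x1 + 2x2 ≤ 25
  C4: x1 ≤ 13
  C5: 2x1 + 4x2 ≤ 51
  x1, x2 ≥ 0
x1 = 12.5, x2 = 0, z = -62.5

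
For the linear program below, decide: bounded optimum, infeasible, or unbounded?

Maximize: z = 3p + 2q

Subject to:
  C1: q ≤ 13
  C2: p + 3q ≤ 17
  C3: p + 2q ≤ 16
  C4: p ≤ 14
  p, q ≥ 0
The point (14, 1) satisfies every constraint, so the LP is feasible; the constraints give p ≤ 14 and q ≤ 13, which with p, q ≥ 0 keep the feasible region inside a bounded box. A feasible, bounded LP attains a finite optimum at a vertex.

Evaluating z = 3p + 2q at each vertex:
  (0, 0): z = 0
  (14, 0): z = 42
  (14, 1): z = 44
  (0, 5.667): z = 11.33

Bounded optimum: z* = 44 at (14, 1).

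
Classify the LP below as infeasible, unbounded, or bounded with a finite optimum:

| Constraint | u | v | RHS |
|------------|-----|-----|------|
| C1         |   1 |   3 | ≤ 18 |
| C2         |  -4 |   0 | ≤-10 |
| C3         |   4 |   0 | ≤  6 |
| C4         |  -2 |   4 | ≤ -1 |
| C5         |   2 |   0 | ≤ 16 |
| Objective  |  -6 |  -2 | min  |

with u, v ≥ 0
C3 requires 4u ≤ 6, while C2 (-4u ≤ -10) is equivalent to 4u ≥ 10. Together they would need 10 ≤ 4u ≤ 6, which is impossible since 10 > 6. No point satisfies all constraints.

The feasible region is empty; the LP is infeasible.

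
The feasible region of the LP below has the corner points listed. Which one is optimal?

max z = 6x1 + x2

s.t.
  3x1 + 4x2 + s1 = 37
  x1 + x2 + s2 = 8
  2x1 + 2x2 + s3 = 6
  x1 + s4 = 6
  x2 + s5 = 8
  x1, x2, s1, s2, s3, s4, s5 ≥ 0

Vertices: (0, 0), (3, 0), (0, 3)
(3, 0) with z = 18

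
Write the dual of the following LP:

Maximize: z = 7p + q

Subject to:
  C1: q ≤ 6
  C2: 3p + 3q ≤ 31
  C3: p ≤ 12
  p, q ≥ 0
Minimize: z = 6y1 + 31y2 + 12y3

Subject to:
  C1: -3y2 - y3 ≤ -7
  C2: -y1 - 3y2 ≤ -1
  y1, y2, y3 ≥ 0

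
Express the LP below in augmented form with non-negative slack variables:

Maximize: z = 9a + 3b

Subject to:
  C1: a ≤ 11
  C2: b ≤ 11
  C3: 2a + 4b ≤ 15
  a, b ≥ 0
max z = 9a + 3b

s.t.
  a + s1 = 11
  b + s2 = 11
  2a + 4b + s3 = 15
  a, b, s1, s2, s3 ≥ 0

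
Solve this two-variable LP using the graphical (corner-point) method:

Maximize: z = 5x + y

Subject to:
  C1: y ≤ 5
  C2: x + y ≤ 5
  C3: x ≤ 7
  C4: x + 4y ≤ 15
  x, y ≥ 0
x = 5, y = 0, z = 25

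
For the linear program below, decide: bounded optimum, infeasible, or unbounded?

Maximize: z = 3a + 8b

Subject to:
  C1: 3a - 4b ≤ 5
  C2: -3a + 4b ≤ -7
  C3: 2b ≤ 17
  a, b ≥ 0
C1 requires 3a - 4b ≤ 5, while C2 (-3a + 4b ≤ -7) is equivalent to 3a - 4b ≥ 7. Together they would need 7 ≤ 3a - 4b ≤ 5, which is impossible since 7 > 5. No point satisfies all constraints.

Infeasible: no point satisfies all constraints simultaneously.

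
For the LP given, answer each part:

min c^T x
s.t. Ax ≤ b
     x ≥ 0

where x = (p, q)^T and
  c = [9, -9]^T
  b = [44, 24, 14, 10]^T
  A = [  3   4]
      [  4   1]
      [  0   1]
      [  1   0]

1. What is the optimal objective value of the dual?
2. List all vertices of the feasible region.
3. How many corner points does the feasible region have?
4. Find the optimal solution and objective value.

1. -99 (by strong duality, equal to the primal optimum)
2. (0, 0), (6, 0), (4, 8), (0, 11)
3. 4
4. p = 0, q = 11, z = -99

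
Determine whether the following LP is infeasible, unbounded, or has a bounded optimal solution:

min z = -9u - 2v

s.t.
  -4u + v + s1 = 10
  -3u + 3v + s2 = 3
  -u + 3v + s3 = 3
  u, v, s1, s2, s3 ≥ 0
Feasible point: (0, 0) satisfies every constraint, so the LP is feasible.
Direction d = (1, 0): for each constraint row a, a·d ≤ 0 —
  (-4)(1) + (1)(0) = -4 ≤ 0
  (-3)(1) + (3)(0) = -3 ≤ 0
  (-1)(1) + (3)(0) = -1 ≤ 0
and d ≥ 0, so (0, 0) + t·d stays feasible for every t ≥ 0. Along this ray z = -9u - 2v changes by -9 per unit t, so z → −∞.

Unbounded — the objective can decrease without bound over the feasible region.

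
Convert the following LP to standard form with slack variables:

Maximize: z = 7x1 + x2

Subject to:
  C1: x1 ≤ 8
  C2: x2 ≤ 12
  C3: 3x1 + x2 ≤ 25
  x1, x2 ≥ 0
max z = 7x1 + x2

s.t.
  x1 + s1 = 8
  x2 + s2 = 12
  3x1 + x2 + s3 = 25
  x1, x2, s1, s2, s3 ≥ 0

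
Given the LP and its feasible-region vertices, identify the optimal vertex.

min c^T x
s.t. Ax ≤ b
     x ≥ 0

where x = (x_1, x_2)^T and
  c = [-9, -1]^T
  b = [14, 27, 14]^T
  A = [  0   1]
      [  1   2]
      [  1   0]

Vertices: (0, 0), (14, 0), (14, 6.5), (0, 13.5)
Evaluating z = -9x_1 - x_2 at each vertex:
  (0, 0): z = 0
  (14, 0): z = -126
  (14, 6.5): z = -132.5
  (0, 13.5): z = -13.5

The smallest value is z = -132.5, attained at (14, 6.5).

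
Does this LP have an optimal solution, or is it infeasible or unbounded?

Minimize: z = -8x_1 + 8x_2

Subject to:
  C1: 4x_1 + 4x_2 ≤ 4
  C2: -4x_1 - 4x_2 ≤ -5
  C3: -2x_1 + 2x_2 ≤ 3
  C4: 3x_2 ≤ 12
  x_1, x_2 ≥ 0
C1 requires 4x_1 + 4x_2 ≤ 4, while C2 (-4x_1 - 4x_2 ≤ -5) is equivalent to 4x_1 + 4x_2 ≥ 5. Together they would need 5 ≤ 4x_1 + 4x_2 ≤ 4, which is impossible since 5 > 4. No point satisfies all constraints.

The feasible region is empty; the LP is infeasible.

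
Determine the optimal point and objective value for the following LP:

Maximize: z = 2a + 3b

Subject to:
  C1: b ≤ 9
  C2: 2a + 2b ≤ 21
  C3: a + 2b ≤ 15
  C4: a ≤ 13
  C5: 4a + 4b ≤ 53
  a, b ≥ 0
Each vertex is the intersection of two constraint boundaries that also satisfies all remaining constraints:
  a = 0 and b = 0 → (0, 0)
  2a + 2b = 21 and b = 0 → (10.5, 0)
  2a + 2b = 21 and a + 2b = 15 → (6, 4.5)
  a + 2b = 15 and a = 0 → (0, 7.5)

Evaluating z = 2a + 3b at each vertex:
  (0, 0): z = 0
  (10.5, 0): z = 21
  (6, 4.5): z = 25.5
  (0, 7.5): z = 22.5

The maximum is at (6, 4.5) with z = 25.5.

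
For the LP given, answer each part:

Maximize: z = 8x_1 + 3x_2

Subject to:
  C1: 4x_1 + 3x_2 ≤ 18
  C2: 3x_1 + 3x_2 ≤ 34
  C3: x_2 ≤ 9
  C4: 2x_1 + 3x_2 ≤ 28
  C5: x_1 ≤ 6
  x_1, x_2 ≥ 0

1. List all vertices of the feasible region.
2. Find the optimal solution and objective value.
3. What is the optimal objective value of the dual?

1. (0, 0), (4.5, 0), (0, 6)
2. x_1 = 4.5, x_2 = 0, z = 36
3. 36 (by strong duality, equal to the primal optimum)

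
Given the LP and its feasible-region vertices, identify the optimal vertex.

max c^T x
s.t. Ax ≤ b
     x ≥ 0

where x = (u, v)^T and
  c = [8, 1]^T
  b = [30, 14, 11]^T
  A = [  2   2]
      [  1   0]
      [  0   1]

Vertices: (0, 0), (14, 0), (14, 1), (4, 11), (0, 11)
Evaluating z = 8u + v at each vertex:
  (0, 0): z = 0
  (14, 0): z = 112
  (14, 1): z = 113
  (4, 11): z = 43
  (0, 11): z = 11

The largest value is z = 113, attained at (14, 1).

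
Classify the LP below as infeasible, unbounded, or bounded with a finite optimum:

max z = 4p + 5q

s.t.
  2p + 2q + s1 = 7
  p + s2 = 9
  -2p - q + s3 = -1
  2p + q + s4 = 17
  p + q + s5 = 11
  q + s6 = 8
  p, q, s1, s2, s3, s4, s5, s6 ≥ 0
The point (0, 3.5) satisfies every constraint, so the LP is feasible; the constraints give p ≤ 9 and q ≤ 8, which with p, q ≥ 0 keep the feasible region inside a bounded box. A feasible, bounded LP attains a finite optimum at a vertex.

Feasible with finite optimum z* = 17.5 at (0, 3.5).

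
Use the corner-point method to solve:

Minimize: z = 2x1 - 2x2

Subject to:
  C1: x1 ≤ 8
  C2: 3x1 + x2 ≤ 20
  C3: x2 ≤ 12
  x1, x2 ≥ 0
Each vertex is the intersection of two constraint boundaries that also satisfies all remaining constraints:
  x1 = 0 and x2 = 0 → (0, 0)
  3x1 + x2 = 20 and x2 = 0 → (6.667, 0)
  3x1 + x2 = 20 and x2 = 12 → (2.667, 12)
  x2 = 12 and x1 = 0 → (0, 12)

Evaluating z = 2x1 - 2x2 at each vertex:
  (0, 0): z = 0
  (6.667, 0): z = 13.33
  (2.667, 12): z = -18.67
  (0, 12): z = -24

The minimum is at (0, 12) with z = -24.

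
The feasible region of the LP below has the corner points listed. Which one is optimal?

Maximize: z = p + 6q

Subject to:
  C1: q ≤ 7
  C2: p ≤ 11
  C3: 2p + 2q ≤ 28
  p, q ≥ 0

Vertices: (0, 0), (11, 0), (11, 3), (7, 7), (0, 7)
(7, 7) with z = 49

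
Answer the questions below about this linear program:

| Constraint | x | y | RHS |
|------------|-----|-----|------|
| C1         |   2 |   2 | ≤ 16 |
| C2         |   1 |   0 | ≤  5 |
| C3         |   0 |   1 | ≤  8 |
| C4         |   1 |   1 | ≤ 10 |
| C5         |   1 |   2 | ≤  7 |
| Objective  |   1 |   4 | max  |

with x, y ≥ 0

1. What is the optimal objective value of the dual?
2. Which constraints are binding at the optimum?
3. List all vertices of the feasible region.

1. 14 (by strong duality, equal to the primal optimum)
2. C5, x ≥ 0
3. (0, 0), (5, 0), (5, 1), (0, 3.5)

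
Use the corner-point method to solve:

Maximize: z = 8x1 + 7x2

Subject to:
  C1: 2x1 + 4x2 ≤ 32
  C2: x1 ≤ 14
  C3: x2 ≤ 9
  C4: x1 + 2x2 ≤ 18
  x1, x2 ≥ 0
Each vertex is the intersection of two constraint boundaries that also satisfies all remaining constraints:
  x1 = 0 and x2 = 0 → (0, 0)
  x1 = 14 and x2 = 0 → (14, 0)
  2x1 + 4x2 = 32 and x1 = 14 → (14, 1)
  2x1 + 4x2 = 32 and x1 = 0 → (0, 8)

Evaluating z = 8x1 + 7x2 at each vertex:
  (0, 0): z = 0
  (14, 0): z = 112
  (14, 1): z = 119
  (0, 8): z = 56

The maximum is at (14, 1) with z = 119.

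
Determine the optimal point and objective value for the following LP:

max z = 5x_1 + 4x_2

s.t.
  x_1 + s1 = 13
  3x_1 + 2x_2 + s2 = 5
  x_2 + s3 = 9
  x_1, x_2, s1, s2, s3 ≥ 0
Each vertex is the intersection of two constraint boundaries that also satisfies all remaining constraints:
  x_1 = 0 and x_2 = 0 → (0, 0)
  3x_1 + 2x_2 = 5 and x_2 = 0 → (1.667, 0)
  3x_1 + 2x_2 = 5 and x_1 = 0 → (0, 2.5)

Evaluating z = 5x_1 + 4x_2 at each vertex:
  (0, 0): z = 0
  (1.667, 0): z = 8.333
  (0, 2.5): z = 10

The maximum is at (0, 2.5) with z = 10.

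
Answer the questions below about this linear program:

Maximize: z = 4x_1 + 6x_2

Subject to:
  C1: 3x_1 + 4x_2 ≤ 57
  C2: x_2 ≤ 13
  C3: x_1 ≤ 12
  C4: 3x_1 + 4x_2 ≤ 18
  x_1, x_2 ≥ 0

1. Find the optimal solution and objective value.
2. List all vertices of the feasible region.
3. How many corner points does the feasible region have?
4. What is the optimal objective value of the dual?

1. x_1 = 0, x_2 = 4.5, z = 27
2. (0, 0), (6, 0), (0, 4.5)
3. 3
4. 27 (by strong duality, equal to the primal optimum)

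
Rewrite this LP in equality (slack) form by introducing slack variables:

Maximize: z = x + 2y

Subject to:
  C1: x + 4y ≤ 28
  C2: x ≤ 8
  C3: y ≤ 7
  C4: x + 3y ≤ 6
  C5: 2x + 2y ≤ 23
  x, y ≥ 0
max z = x + 2y

s.t.
  x + 4y + s1 = 28
  x + s2 = 8
  y + s3 = 7
  x + 3y + s4 = 6
  2x + 2y + s5 = 23
  x, y, s1, s2, s3, s4, s5 ≥ 0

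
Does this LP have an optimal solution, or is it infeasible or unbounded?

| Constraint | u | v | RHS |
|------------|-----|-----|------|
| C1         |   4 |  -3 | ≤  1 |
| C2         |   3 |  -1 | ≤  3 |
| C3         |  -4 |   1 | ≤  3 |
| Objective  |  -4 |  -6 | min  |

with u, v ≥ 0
Feasible point: (0, 0) satisfies every constraint, so the LP is feasible.
Direction d = (1, 3): for each constraint row a, a·d ≤ 0 —
  (4)(1) + (-3)(3) = -5 ≤ 0
  (3)(1) + (-1)(3) = 0 ≤ 0
  (-4)(1) + (1)(3) = -1 ≤ 0
and d ≥ 0, so (0, 0) + t·d stays feasible for every t ≥ 0. Along this ray z = -4u - 6v changes by -22 per unit t, so z → −∞.

The LP is unbounded; z can be made arbitrarily small.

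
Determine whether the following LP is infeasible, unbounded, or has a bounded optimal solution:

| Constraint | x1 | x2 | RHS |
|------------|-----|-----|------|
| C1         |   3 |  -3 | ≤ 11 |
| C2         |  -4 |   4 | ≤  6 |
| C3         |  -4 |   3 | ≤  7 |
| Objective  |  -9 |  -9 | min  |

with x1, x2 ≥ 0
Feasible point: (0, 0) satisfies every constraint, so the LP is feasible.
Direction d = (1, 1): for each constraint row a, a·d ≤ 0 —
  (3)(1) + (-3)(1) = 0 ≤ 0
  (-4)(1) + (4)(1) = 0 ≤ 0
  (-4)(1) + (3)(1) = -1 ≤ 0
and d ≥ 0, so (0, 0) + t·d stays feasible for every t ≥ 0. Along this ray z = -9x1 - 9x2 changes by -18 per unit t, so z → −∞.

The LP is unbounded; z can be made arbitrarily small.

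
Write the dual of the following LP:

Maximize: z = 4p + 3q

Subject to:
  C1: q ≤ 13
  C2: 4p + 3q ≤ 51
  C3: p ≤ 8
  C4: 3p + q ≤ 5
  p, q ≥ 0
Minimize: z = 13y1 + 51y2 + 8y3 + 5y4

Subject to:
  C1: -4y2 - y3 - 3y4 ≤ -4
  C2: -y1 - 3y2 - y4 ≤ -3
  y1, y2, y3, y4 ≥ 0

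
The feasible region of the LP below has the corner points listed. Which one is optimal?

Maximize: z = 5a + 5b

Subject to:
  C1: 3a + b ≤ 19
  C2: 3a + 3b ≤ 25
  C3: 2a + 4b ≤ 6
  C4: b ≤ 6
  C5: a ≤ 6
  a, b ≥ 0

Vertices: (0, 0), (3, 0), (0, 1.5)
Evaluating z = 5a + 5b at each vertex:
  (0, 0): z = 0
  (3, 0): z = 15
  (0, 1.5): z = 7.5

The largest value is z = 15, attained at (3, 0).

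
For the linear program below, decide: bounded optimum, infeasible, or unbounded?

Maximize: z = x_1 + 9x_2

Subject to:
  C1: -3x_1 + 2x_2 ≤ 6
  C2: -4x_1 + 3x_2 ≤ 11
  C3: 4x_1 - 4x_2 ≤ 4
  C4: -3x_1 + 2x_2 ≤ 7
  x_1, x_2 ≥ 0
Feasible point: (0, 0) satisfies every constraint, so the LP is feasible.
Direction d = (1, 1): for each constraint row a, a·d ≤ 0 —
  (-3)(1) + (2)(1) = -1 ≤ 0
  (-4)(1) + (3)(1) = -1 ≤ 0
  (4)(1) + (-4)(1) = 0 ≤ 0
  (-3)(1) + (2)(1) = -1 ≤ 0
and d ≥ 0, so (0, 0) + t·d stays feasible for every t ≥ 0. Along this ray z = x_1 + 9x_2 changes by 10 per unit t, so z → +∞.

The LP is unbounded; z can be made arbitrarily large.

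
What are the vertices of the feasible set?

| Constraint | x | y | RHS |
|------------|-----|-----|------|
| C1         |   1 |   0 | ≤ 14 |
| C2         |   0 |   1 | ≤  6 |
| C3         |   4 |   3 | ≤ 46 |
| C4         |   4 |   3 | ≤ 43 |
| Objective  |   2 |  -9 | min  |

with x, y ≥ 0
Each vertex is the intersection of two constraint boundaries that also satisfies all remaining constraints:
  x = 0 and y = 0 → (0, 0)
  4x + 3y = 43 and y = 0 → (10.75, 0)
  y = 6 and 4x + 3y = 43 → (6.25, 6)
  y = 6 and x = 0 → (0, 6)

Vertices: (0, 0), (10.75, 0), (6.25, 6), (0, 6)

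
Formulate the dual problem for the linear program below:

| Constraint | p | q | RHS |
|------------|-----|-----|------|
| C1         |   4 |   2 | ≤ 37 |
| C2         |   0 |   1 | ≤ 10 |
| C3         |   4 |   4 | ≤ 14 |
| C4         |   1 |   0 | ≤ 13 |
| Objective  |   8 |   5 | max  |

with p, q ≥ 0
Minimize: z = 37y1 + 10y2 + 14y3 + 13y4

Subject to:
  C1: -4y1 - 4y3 - y4 ≤ -8
  C2: -2y1 - y2 - 4y3 ≤ -5
  y1, y2, y3, y4 ≥ 0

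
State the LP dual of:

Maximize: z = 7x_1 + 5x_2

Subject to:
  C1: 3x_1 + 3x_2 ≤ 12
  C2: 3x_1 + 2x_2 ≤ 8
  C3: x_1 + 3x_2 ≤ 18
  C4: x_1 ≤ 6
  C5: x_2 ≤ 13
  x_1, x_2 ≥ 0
Minimize: z = 12y1 + 8y2 + 18y3 + 6y4 + 13y5

Subject to:
  C1: -3y1 - 3y2 - y3 - y4 ≤ -7
  C2: -3y1 - 2y2 - 3y3 - y5 ≤ -5
  y1, y2, y3, y4, y5 ≥ 0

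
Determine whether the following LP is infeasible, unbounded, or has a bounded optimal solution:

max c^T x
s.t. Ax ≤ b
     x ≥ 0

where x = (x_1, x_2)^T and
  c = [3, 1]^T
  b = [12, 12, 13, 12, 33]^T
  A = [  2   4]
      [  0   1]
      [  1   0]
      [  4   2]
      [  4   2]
The point (3, 0) satisfies every constraint, so the LP is feasible; the constraints give x_1 ≤ 13 and x_2 ≤ 12, which with x_1, x_2 ≥ 0 keep the feasible region inside a bounded box. A feasible, bounded LP attains a finite optimum at a vertex.

Evaluating z = 3x_1 + x_2 at each vertex:
  (0, 0): z = 0
  (3, 0): z = 9
  (2, 2): z = 8
  (0, 3): z = 3

The LP has an optimal solution: (3, 0) with z = 9.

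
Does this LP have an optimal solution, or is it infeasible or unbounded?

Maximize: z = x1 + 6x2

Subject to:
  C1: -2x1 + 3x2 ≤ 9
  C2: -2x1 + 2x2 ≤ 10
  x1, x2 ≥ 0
Feasible point: (0, 0) satisfies every constraint, so the LP is feasible.
Direction d = (1, 0): for each constraint row a, a·d ≤ 0 —
  (-2)(1) + (3)(0) = -2 ≤ 0
  (-2)(1) + (2)(0) = -2 ≤ 0
and d ≥ 0, so (0, 0) + t·d stays feasible for every t ≥ 0. Along this ray z = x1 + 6x2 changes by 1 per unit t, so z → +∞.

Unbounded: there is a feasible ray along which z → +∞.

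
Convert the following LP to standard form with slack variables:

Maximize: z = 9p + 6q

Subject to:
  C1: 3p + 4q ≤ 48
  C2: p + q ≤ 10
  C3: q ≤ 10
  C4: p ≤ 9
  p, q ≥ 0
max z = 9p + 6q

s.t.
  3p + 4q + s1 = 48
  p + q + s2 = 10
  q + s3 = 10
  p + s4 = 9
  p, q, s1, s2, s3, s4 ≥ 0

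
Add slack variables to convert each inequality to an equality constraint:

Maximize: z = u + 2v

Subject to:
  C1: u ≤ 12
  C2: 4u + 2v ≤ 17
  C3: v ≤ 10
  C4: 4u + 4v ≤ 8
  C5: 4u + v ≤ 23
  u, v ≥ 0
max z = u + 2v

s.t.
  u + s1 = 12
  4u + 2v + s2 = 17
  v + s3 = 10
  4u + 4v + s4 = 8
  4u + v + s5 = 23
  u, v, s1, s2, s3, s4, s5 ≥ 0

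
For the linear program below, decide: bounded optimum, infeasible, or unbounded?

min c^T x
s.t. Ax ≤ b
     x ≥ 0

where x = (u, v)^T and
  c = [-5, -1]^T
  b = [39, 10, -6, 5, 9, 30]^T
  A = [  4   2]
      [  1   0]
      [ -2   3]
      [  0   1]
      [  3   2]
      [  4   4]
The point (3, 0) satisfies every constraint, so the LP is feasible; the constraints give u ≤ 10 and v ≤ 5, which with u, v ≥ 0 keep the feasible region inside a bounded box. A feasible, bounded LP attains a finite optimum at a vertex.

Feasible with finite optimum z* = -15 at (3, 0).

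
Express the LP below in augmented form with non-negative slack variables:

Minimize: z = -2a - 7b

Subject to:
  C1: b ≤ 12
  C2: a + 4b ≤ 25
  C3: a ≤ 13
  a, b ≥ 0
min z = -2a - 7b

s.t.
  b + s1 = 12
  a + 4b + s2 = 25
  a + s3 = 13
  a, b, s1, s2, s3 ≥ 0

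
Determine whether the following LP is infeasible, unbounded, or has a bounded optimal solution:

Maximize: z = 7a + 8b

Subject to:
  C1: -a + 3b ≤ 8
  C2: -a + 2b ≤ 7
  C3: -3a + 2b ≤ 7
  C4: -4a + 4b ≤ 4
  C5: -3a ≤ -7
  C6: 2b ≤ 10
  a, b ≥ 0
Feasible point: (3, 0) satisfies every constraint, so the LP is feasible.
Direction d = (1, 0): for each constraint row a, a·d ≤ 0 —
  (-1)(1) + (3)(0) = -1 ≤ 0
  (-1)(1) + (2)(0) = -1 ≤ 0
  (-3)(1) + (2)(0) = -3 ≤ 0
  (-4)(1) + (4)(0) = -4 ≤ 0
  (-3)(1) + (0)(0) = -3 ≤ 0
  (0)(1) + (2)(0) = 0 ≤ 0
and d ≥ 0, so (3, 0) + t·d stays feasible for every t ≥ 0. Along this ray z = 7a + 8b changes by 7 per unit t, so z → +∞.

The LP is unbounded; z can be made arbitrarily large.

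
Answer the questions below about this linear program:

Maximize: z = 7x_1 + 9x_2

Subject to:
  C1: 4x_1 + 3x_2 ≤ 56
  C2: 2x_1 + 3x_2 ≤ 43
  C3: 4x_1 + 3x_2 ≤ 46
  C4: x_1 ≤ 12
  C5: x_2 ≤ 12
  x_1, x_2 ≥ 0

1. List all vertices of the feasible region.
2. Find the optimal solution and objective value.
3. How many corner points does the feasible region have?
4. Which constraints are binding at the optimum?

1. (0, 0), (11.5, 0), (2.5, 12), (0, 12)
2. x_1 = 2.5, x_2 = 12, z = 125.5
3. 4
4. C3, C5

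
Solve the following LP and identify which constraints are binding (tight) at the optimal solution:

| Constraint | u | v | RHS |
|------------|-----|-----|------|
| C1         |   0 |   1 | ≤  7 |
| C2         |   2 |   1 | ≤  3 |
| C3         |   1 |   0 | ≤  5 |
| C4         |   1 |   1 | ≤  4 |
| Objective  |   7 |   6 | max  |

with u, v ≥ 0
Optimal: u = 0, v = 3
Slack at optimum:
  C1: slack = 4
  C2: slack = 0 (binding)
  C3: slack = 5
  C4: slack = 1
  u ≥ 0: u = 0 (binding)
  v ≥ 0: v = 3
Binding constraints: C2, u ≥ 0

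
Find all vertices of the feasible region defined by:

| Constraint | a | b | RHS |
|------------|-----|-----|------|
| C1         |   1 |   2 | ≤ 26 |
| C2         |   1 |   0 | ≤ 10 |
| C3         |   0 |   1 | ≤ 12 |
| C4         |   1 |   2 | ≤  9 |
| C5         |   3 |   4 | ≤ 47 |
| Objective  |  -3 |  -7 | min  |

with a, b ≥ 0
Each vertex is the intersection of two constraint boundaries that also satisfies all remaining constraints:
  a = 0 and b = 0 → (0, 0)
  a + 2b = 9 and b = 0 → (9, 0)
  a + 2b = 9 and a = 0 → (0, 4.5)

Vertices: (0, 0), (9, 0), (0, 4.5)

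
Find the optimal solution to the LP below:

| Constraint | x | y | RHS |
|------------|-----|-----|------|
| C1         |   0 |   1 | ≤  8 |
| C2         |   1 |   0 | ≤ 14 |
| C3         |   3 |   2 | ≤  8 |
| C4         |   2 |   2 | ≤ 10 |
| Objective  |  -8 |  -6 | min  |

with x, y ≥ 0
Each vertex is the intersection of two constraint boundaries that also satisfies all remaining constraints:
  x = 0 and y = 0 → (0, 0)
  3x + 2y = 8 and y = 0 → (2.667, 0)
  3x + 2y = 8 and x = 0 → (0, 4)

Evaluating z = -8x - 6y at each vertex:
  (0, 0): z = 0
  (2.667, 0): z = -21.33
  (0, 4): z = -24

The minimum is at (0, 4) with z = -24.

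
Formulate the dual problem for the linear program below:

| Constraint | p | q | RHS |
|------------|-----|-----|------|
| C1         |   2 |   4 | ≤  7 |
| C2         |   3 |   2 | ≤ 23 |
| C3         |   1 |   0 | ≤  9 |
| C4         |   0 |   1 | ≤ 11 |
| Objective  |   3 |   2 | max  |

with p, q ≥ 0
Minimize: z = 7y1 + 23y2 + 9y3 + 11y4

Subject to:
  C1: -2y1 - 3y2 - y3 ≤ -3
  C2: -4y1 - 2y2 - y4 ≤ -2
  y1, y2, y3, y4 ≥ 0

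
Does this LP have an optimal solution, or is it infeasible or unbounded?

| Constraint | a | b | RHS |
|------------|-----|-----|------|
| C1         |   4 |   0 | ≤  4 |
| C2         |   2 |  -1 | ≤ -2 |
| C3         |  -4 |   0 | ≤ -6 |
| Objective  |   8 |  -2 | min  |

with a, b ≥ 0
C1 requires 4a ≤ 4, while C3 (-4a ≤ -6) is equivalent to 4a ≥ 6. Together they would need 6 ≤ 4a ≤ 4, which is impossible since 6 > 4. No point satisfies all constraints.

Infeasible: no point satisfies all constraints simultaneously.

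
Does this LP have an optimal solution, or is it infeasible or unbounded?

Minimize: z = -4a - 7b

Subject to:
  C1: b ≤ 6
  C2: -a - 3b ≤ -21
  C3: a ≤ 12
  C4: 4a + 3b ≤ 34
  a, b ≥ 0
The point (4, 6) satisfies every constraint, so the LP is feasible; the constraints give a ≤ 12 and b ≤ 6, which with a, b ≥ 0 keep the feasible region inside a bounded box. A feasible, bounded LP attains a finite optimum at a vertex.

Bounded optimum: z* = -58 at (4, 6).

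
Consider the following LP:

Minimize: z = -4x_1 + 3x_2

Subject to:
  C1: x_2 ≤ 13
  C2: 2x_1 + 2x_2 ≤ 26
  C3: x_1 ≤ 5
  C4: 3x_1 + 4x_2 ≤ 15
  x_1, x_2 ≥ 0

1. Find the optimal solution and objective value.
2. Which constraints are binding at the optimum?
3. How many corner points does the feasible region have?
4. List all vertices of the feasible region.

1. x_1 = 5, x_2 = 0, z = -20
2. C3, C4, x_2 ≥ 0
3. 3
4. (0, 0), (5, 0), (0, 3.75)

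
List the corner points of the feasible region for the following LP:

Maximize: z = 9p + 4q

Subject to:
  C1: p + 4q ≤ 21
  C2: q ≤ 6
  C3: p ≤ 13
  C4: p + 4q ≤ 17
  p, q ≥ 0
Each vertex is the intersection of two constraint boundaries that also satisfies all remaining constraints:
  p = 0 and q = 0 → (0, 0)
  p = 13 and q = 0 → (13, 0)
  p = 13 and p + 4q = 17 → (13, 1)
  p + 4q = 17 and p = 0 → (0, 4.25)

Vertices: (0, 0), (13, 0), (13, 1), (0, 4.25)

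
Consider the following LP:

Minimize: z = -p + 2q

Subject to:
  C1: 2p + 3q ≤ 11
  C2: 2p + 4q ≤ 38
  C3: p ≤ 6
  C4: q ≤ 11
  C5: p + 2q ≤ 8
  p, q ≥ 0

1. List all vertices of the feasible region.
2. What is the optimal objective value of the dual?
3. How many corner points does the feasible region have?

1. (0, 0), (5.5, 0), (0, 3.667)
2. -5.5 (by strong duality, equal to the primal optimum)
3. 3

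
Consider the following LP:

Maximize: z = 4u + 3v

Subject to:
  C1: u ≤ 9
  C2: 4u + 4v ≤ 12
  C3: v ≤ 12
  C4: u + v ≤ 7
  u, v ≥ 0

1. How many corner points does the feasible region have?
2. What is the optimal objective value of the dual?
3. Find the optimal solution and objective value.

1. 3
2. 12 (by strong duality, equal to the primal optimum)
3. u = 3, v = 0, z = 12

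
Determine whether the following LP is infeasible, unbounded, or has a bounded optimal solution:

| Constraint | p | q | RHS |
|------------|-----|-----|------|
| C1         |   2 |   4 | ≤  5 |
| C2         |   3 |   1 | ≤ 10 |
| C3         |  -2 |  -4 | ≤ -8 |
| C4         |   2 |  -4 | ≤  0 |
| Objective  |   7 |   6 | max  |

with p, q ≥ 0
C1 requires 2p + 4q ≤ 5, while C3 (-2p - 4q ≤ -8) is equivalent to 2p + 4q ≥ 8. Together they would need 8 ≤ 2p + 4q ≤ 5, which is impossible since 8 > 5. No point satisfies all constraints.

Infeasible — the constraint set is empty.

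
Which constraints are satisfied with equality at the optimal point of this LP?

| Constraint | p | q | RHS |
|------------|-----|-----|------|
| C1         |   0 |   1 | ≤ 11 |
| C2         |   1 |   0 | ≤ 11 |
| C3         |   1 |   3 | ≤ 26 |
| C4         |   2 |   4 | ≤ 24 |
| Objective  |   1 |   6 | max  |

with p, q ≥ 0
Optimal: p = 0, q = 6
Binding: C4, p ≥ 0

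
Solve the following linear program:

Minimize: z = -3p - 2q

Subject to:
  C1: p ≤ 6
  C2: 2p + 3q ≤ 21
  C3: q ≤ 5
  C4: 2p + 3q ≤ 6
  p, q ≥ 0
Each vertex is the intersection of two constraint boundaries that also satisfies all remaining constraints:
  p = 0 and q = 0 → (0, 0)
  2p + 3q = 6 and q = 0 → (3, 0)
  2p + 3q = 6 and p = 0 → (0, 2)

Evaluating z = -3p - 2q at each vertex:
  (0, 0): z = 0
  (3, 0): z = -9
  (0, 2): z = -4

The minimum is at (3, 0) with z = -9.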